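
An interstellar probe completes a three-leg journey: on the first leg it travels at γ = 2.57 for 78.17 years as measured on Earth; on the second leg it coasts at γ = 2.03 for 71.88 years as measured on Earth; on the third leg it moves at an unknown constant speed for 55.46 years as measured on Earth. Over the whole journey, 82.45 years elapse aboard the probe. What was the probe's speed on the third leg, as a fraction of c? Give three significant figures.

Leg 1: γ = 2.57; τ_1 = 78.17/2.570 = 30.42 years.
Leg 2: γ = 2.03; τ_2 = 71.88/2.030 = 35.41 years.
Leg 3: speed unknown; τ_3 = 55.46/γ_3.
Total proper time: 30.42 + 35.41 + τ_3 = 82.45, so τ_3 = 82.45 − 65.83 = 16.62 years.
γ_3 = 55.46/16.62 = 3.336; β = √(1 − 1/γ²) = √0.9101.

β = 0.954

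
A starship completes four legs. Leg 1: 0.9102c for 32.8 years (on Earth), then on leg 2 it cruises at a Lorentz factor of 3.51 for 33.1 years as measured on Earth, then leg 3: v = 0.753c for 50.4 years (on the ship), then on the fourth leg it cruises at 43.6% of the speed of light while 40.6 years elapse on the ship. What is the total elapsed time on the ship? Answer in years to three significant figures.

τ = 114 years

Leg 1: γ = 1/√(1 − 0.9102²) = 1/√0.1715 = 2.414; τ_1 = 32.8/2.414 = 13.58 years.
Leg 2: γ = 3.51; τ_2 = 33.1/3.510 = 9.430 years.
Leg 3: 50.4 years is already measured on the ship.
Leg 4: 40.6 years is already measured on the ship.
Total: 13.58 + 9.430 + 50.40 + 40.60 years.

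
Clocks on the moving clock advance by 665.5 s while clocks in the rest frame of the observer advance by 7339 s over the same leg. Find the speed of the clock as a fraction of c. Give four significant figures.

The proper time is measured on the moving clock (both events occur at the clock's location); Δt is measured in the rest frame of the observer. γ = Δt/τ = 7339/665.5 = 11.03.
β = √(1 − 1/γ²) = √(1 − 0.008223) = √0.9918

v = 0.9959c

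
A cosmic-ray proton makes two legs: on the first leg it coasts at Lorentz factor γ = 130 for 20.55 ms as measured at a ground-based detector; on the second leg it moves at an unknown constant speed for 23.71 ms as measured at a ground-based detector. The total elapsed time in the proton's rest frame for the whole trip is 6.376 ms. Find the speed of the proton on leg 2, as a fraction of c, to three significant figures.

Leg 1: γ = 130; τ_1 = 20.55/130.0 = 0.1581 ms.
Leg 2: speed unknown; τ_2 = 23.71/γ_2.
Total proper time: 0.1581 + τ_2 = 6.376, so τ_2 = 6.376 − 0.1581 = 6.218 ms.
γ_2 = 23.71/6.218 = 3.813; β = √(1 − 1/γ²) = √0.9312.

β = 0.965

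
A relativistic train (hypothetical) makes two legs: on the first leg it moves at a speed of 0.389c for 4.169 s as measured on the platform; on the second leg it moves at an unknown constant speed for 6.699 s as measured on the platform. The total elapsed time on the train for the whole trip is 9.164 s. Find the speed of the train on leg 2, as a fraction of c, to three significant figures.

Leg 1: γ = 1/√(1 − 0.389²) = 1/√0.8487 = 1.085; τ_1 = 4.169/1.085 = 3.841 s.
Leg 2: speed unknown; τ_2 = 6.699/γ_2.
Total proper time: 3.841 + τ_2 = 9.164, so τ_2 = 9.164 − 3.841 = 5.323 s.
γ_2 = 6.699/5.323 = 1.258; β = √(1 − 1/γ²) = √0.3685.

β = 0.607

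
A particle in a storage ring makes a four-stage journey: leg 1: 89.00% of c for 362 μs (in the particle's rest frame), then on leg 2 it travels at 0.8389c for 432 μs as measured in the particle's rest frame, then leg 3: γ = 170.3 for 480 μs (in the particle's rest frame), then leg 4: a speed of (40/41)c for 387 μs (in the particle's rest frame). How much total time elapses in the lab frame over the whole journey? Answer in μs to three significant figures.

Leg 1: β = 0.8900; γ = 1/√(1 − 0.8900²) = 1/√0.2079 = 2.193; Δt_1 = 2.193 × 362 = 793.9 μs.
Leg 2: γ = 1/√(1 − 0.8389²) = 1/√0.2962 = 1.837; Δt_2 = 1.837 × 432 = 793.7 μs.
Leg 3: γ = 170.3; Δt_3 = 170.3 × 480 = 8.174×10⁴ μs.
Leg 4: γ = 1/√(1 − (40/41)²) = 41/9 ≈ 4.556; Δt_4 = 4.556 × 387 = 1763 μs.
Total: 793.9 + 793.7 + 8.174×10⁴ + 1763 μs.

Δt = 8.51×10⁴ μs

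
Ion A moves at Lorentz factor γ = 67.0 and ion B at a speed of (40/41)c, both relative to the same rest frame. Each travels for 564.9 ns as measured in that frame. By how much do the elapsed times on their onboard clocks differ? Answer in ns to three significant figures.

|τ_A − τ_B| = 116 ns

A: γ = 67.0; τ_A = 564.9/67.00 = 8.431 ns.
B: γ = 1/√(1 − (40/41)²) = 41/9 ≈ 4.556; τ_B = 564.9/4.556 = 124.0 ns.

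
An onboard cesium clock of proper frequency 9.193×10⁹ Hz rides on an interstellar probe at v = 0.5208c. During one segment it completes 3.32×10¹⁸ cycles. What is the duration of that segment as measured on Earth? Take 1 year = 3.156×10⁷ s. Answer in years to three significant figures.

γ = 1/√(1 − 0.5208²) = 1/√0.7288 = 1.171
Proper time for N cycles: τ = N/f = 3.32×10¹⁸/(9.193×10⁹) = 3.611×10⁸ s = 11.44 years.
Lab-frame duration Δt = γτ = 1.171 × 11.44 = 13.40 years.

Δt = 13.4 years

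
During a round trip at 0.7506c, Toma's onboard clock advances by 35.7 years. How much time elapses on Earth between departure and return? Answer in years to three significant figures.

γ = 1/√(1 − 0.7506²) = 1/√0.4366 = 1.513
Earth-frame duration is the dilated interval: Δt = γτ = 1.513 × 35.7 years.

Δt = 54.0 years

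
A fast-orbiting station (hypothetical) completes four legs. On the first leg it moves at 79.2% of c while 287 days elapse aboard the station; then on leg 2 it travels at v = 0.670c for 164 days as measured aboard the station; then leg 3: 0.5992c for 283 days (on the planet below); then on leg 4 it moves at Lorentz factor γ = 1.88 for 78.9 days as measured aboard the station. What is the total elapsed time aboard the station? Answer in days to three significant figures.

τ = 756 days

Leg 1: 287 days is already measured aboard the station.
Leg 2: 164 days is already measured aboard the station.
Leg 3: γ = 1/√(1 − 0.5992²) = 1/√0.6410 = 1.249; τ_3 = 283/1.249 = 226.6 days.
Leg 4: 78.9 days is already measured aboard the station.
Total: 287.0 + 164.0 + 226.6 + 78.90 days.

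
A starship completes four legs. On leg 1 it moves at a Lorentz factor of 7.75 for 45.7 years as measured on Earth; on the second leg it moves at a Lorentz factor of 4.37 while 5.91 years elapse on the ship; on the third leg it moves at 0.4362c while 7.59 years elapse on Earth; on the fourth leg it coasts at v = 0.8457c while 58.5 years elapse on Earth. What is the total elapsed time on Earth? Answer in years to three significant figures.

Δt = 138 years

Leg 1: 45.7 years is already measured on Earth.
Leg 2: γ = 4.37; Δt_2 = 4.370 × 5.91 = 25.83 years.
Leg 3: 7.59 years is already measured on Earth.
Leg 4: 58.5 years is already measured on Earth.
Total: 45.70 + 25.83 + 7.590 + 58.50 years.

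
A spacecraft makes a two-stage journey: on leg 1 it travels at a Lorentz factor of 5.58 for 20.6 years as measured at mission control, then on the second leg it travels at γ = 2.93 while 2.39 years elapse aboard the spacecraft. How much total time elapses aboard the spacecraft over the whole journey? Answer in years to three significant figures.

τ = 6.08 years

Leg 1: γ = 5.58; τ_1 = 20.6/5.580 = 3.692 years.
Leg 2: 2.39 years is already measured aboard the spacecraft.
Total: 3.692 + 2.390 years.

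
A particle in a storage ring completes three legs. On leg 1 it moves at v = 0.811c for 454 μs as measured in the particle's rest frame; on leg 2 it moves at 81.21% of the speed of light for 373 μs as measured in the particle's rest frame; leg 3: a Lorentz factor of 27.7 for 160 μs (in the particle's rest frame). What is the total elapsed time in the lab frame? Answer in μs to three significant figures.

Leg 1: γ = 1/√(1 − 0.811²) = 1/√0.3423 = 1.709; Δt_1 = 1.709 × 454 = 776.0 μs.
Leg 2: β = 0.8121; γ = 1/√(1 − 0.8121²) = 1/√0.3405 = 1.714; Δt_2 = 1.714 × 373 = 639.2 μs.
Leg 3: γ = 27.7; Δt_3 = 27.70 × 160 = 4432 μs.
Total: 776.0 + 639.2 + 4432 μs.

Δt = 5850 μs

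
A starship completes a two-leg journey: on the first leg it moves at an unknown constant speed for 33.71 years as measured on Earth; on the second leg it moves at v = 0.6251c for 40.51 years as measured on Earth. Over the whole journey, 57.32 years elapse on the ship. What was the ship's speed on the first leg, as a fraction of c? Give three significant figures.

β = 0.647

Leg 1: speed unknown; τ_1 = 33.71/γ_1.
Leg 2: γ = 1/√(1 − 0.6251²) = 1/√0.6092 = 1.281; τ_2 = 40.51/1.281 = 31.62 years.
Total proper time: τ_1 + 31.62 = 57.32, so τ_1 = 57.32 − 31.62 = 25.70 years.
γ_1 = 33.71/25.70 = 1.312; β = √(1 − 1/γ²) = √0.4188.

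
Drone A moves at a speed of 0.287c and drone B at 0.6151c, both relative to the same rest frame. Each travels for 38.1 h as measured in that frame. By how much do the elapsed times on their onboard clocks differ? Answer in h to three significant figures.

A: γ = 1/√(1 − 0.287²) = 1/√0.9176 = 1.044; τ_A = 38.1/1.044 = 36.50 h.
B: γ = 1/√(1 − 0.6151²) = 1/√0.6217 = 1.268; τ_B = 38.1/1.268 = 30.04 h.

|τ_A − τ_B| = 6.46 h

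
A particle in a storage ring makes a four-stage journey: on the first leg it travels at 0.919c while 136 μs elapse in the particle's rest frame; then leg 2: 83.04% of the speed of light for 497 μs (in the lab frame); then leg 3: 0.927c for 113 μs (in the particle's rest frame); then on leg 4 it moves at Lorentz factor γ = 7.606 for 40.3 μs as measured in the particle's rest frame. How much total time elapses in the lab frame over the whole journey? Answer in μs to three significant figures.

Δt = 1450 μs

Leg 1: γ = 1/√(1 − 0.919²) = 1/√0.1554 = 2.536; Δt_1 = 2.536 × 136 = 345.0 μs.
Leg 2: 497 μs is already measured in the lab frame.
Leg 3: γ = 1/√(1 − 0.927²) = 1/√0.1407 = 2.666; Δt_3 = 2.666 × 113 = 301.3 μs.
Leg 4: γ = 7.606; Δt_4 = 7.606 × 40.3 = 306.5 μs.
Total: 345.0 + 497.0 + 301.3 + 306.5 μs.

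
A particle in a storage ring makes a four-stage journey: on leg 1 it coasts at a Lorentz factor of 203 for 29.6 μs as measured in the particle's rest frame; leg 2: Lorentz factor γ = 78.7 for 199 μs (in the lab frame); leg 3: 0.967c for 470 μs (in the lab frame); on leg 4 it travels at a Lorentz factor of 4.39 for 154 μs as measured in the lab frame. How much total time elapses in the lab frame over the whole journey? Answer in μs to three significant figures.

Δt = 6830 μs

Leg 1: γ = 203; Δt_1 = 203.0 × 29.6 = 6009 μs.
Leg 2: 199 μs is already measured in the lab frame.
Leg 3: 470 μs is already measured in the lab frame.
Leg 4: 154 μs is already measured in the lab frame.
Total: 6009 + 199.0 + 470.0 + 154.0 μs.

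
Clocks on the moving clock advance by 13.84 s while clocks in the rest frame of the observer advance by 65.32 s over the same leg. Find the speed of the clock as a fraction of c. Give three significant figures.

The proper time is measured on the moving clock (both events occur at the clock's location); Δt is measured in the rest frame of the observer. γ = Δt/τ = 65.32/13.84 = 4.720.
β = √(1 − 1/γ²) = √(1 − 0.04489) = √0.9551

v = 0.977c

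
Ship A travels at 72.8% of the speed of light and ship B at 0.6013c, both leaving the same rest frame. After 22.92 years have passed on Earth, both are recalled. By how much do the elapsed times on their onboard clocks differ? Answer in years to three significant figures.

|τ_A − τ_B| = 2.60 years

A: β = 0.728; γ = 1/√(1 − 0.728²) = 1/√0.4700 = 1.459; τ_A = 22.92/1.459 = 15.71 years.
B: γ = 1/√(1 − 0.6013²) = 1/√0.6384 = 1.252; τ_B = 22.92/1.252 = 18.31 years.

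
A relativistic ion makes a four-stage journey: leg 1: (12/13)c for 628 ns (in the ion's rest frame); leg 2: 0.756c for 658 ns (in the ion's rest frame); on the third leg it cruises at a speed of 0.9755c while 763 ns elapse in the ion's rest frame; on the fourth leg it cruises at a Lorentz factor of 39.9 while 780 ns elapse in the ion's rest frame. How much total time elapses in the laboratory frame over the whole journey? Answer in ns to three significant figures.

Leg 1: γ = 1/√(1 − (12/13)²) = 13/5 = 2.600; Δt_1 = 2.600 × 628 = 1633 ns.
Leg 2: γ = 1/√(1 − 0.756²) = 1/√0.4285 = 1.528; Δt_2 = 1.528 × 658 = 1005 ns.
Leg 3: γ = 1/√(1 − 0.9755²) = 1/√0.04840 = 4.545; Δt_3 = 4.545 × 763 = 3468 ns.
Leg 4: γ = 39.9; Δt_4 = 39.90 × 780 = 3.112×10⁴ ns.
Total: 1633 + 1005 + 3468 + 3.112×10⁴ ns.

Δt = 3.72×10⁴ ns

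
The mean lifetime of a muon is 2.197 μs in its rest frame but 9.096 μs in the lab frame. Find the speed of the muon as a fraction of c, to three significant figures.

γ = Δt/τ₀ = 9.096/2.197 = 4.140
β = √(1 − 1/γ²) = √(1 − 0.05834) = √0.9417

v = 0.970c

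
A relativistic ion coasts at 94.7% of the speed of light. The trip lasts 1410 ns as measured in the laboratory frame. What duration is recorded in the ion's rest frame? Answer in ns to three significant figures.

β = 0.947; γ = 1/√(1 − 0.947²) = 1/√0.1032 = 3.113
The interval measured in the laboratory frame is the dilated one; the clock in the ion's rest frame measures the proper time τ = Δt/γ = 1410/3.113 ns.

τ = 453 ns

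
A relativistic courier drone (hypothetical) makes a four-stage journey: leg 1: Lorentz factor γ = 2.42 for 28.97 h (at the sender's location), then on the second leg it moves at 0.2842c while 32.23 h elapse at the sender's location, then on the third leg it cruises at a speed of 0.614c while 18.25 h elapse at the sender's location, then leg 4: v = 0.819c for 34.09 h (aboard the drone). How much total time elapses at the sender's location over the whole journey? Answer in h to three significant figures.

Leg 1: 28.97 h is already measured at the sender's location.
Leg 2: 32.23 h is already measured at the sender's location.
Leg 3: 18.25 h is already measured at the sender's location.
Leg 4: γ = 1/√(1 − 0.819²) = 1/√0.3292 = 1.743; Δt_4 = 1.743 × 34.09 = 59.41 h.
Total: 28.97 + 32.23 + 18.25 + 59.41 h.

Δt = 139 h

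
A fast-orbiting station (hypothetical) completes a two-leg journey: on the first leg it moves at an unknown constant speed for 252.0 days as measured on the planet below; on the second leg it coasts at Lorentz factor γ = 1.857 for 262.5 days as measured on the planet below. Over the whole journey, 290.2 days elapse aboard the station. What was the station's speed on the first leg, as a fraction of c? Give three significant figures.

Leg 1: speed unknown; τ_1 = 252.0/γ_1.
Leg 2: γ = 1.857; τ_2 = 262.5/1.857 = 141.4 days.
Total proper time: τ_1 + 141.4 = 290.2, so τ_1 = 290.2 − 141.4 = 148.8 days.
γ_1 = 252.0/148.8 = 1.693; β = √(1 − 1/γ²) = √0.6511.

β = 0.807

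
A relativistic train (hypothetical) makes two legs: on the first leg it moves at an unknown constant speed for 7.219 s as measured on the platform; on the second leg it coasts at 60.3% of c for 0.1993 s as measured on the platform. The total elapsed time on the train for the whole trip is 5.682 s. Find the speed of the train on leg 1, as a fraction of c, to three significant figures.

Leg 1: speed unknown; τ_1 = 7.219/γ_1.
Leg 2: β = 0.603; γ = 1/√(1 − 0.603²) = 1/√0.6364 = 1.254; τ_2 = 0.1993/1.254 = 0.1590 s.
Total proper time: τ_1 + 0.1590 = 5.682, so τ_1 = 5.682 − 0.1590 = 5.523 s.
γ_1 = 7.219/5.523 = 1.307; β = √(1 − 1/γ²) = √0.4147.

β = 0.644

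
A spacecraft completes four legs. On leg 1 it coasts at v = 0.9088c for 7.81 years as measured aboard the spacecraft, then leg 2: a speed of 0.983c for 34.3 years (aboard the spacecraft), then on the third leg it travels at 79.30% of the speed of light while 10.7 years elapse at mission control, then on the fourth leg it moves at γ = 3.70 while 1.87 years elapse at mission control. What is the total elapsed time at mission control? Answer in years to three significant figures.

Δt = 218 years

Leg 1: γ = 1/√(1 − 0.9088²) = 1/√0.1741 = 2.397; Δt_1 = 2.397 × 7.81 = 18.72 years.
Leg 2: γ = 1/√(1 − 0.983²) = 1/√0.03371 = 5.446; Δt_2 = 5.446 × 34.3 = 186.8 years.
Leg 3: 10.7 years is already measured at mission control.
Leg 4: 1.87 years is already measured at mission control.
Total: 18.72 + 186.8 + 10.70 + 1.870 years.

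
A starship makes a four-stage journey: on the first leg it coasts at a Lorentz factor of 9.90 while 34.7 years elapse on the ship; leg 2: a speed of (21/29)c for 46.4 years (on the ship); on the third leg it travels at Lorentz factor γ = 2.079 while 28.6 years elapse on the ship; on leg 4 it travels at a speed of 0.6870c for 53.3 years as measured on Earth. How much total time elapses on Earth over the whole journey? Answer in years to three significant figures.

Leg 1: γ = 9.90; Δt_1 = 9.900 × 34.7 = 343.5 years.
Leg 2: γ = 1/√(1 − (21/29)²) = 29/20 = 1.450; Δt_2 = 1.450 × 46.4 = 67.28 years.
Leg 3: γ = 2.079; Δt_3 = 2.079 × 28.6 = 59.46 years.
Leg 4: 53.3 years is already measured on Earth.
Total: 343.5 + 67.28 + 59.46 + 53.30 years.

Δt = 524 years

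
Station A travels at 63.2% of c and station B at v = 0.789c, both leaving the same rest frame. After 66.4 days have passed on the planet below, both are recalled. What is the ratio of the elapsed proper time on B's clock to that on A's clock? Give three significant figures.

A: β = 0.632; γ = 1/√(1 − 0.632²) = 1/√0.6006 = 1.290. B: γ = 1/√(1 − 0.789²) = 1/√0.3775 = 1.628.
τ_A/τ_B = γ_B/γ_A = 1.628/1.290 = 1.261, so τ_B/τ_A = 0.7928.

τ_B/τ_A = 0.793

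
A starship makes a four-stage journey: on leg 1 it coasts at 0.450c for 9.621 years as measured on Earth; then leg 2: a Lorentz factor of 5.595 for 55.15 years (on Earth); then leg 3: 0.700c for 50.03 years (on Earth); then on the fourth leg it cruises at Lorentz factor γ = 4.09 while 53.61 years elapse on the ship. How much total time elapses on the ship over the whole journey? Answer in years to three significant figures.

τ = 108 years

Leg 1: γ = 1/√(1 − 0.450²) = 1/√0.7975 = 1.120; τ_1 = 9.621/1.120 = 8.592 years.
Leg 2: γ = 5.595; τ_2 = 55.15/5.595 = 9.857 years.
Leg 3: γ = 1/√(1 − 0.700²) = 1/√0.5100 = 1.400; τ_3 = 50.03/1.400 = 35.73 years.
Leg 4: 53.61 years is already measured on the ship.
Total: 8.592 + 9.857 + 35.73 + 53.61 years.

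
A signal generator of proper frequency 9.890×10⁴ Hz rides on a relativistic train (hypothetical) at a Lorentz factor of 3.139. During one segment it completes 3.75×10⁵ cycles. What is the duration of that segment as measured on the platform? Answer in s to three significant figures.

γ = 3.139
Proper time for N cycles: τ = N/f = 3.75×10⁵/(9.890×10⁴) = 3.792×10⁰ s = 3.792 s.
Lab-frame duration Δt = γτ = 3.139 × 3.792 = 11.90 s.

Δt = 11.9 s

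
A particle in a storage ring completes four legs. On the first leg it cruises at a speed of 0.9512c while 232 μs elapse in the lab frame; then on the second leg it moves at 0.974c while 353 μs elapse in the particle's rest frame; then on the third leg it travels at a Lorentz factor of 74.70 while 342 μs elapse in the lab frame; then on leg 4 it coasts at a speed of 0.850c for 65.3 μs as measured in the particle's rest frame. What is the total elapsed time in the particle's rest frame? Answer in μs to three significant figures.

Leg 1: γ = 1/√(1 − 0.9512²) = 1/√0.09522 = 3.241; τ_1 = 232/3.241 = 71.59 μs.
Leg 2: 353 μs is already measured in the particle's rest frame.
Leg 3: γ = 74.70; τ_3 = 342/74.70 = 4.578 μs.
Leg 4: 65.3 μs is already measured in the particle's rest frame.
Total: 71.59 + 353.0 + 4.578 + 65.30 μs.

τ = 494 μs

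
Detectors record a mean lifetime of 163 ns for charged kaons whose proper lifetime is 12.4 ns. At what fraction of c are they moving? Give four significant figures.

β = 0.9971

γ = Δt/τ₀ = 163/12.4 = 13.15
β = √(1 − 1/γ²) = √(1 − 0.005787) = √0.9942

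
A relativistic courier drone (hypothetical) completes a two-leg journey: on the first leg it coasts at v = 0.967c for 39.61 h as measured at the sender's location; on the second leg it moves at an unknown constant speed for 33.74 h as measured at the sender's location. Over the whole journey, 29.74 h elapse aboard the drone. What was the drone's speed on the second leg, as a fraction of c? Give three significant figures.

β = 0.813

Leg 1: γ = 1/√(1 − 0.967²) = 1/√0.06491 = 3.925; τ_1 = 39.61/3.925 = 10.09 h.
Leg 2: speed unknown; τ_2 = 33.74/γ_2.
Total proper time: 10.09 + τ_2 = 29.74, so τ_2 = 29.74 − 10.09 = 19.65 h.
γ_2 = 33.74/19.65 = 1.717; β = √(1 − 1/γ²) = √0.6609.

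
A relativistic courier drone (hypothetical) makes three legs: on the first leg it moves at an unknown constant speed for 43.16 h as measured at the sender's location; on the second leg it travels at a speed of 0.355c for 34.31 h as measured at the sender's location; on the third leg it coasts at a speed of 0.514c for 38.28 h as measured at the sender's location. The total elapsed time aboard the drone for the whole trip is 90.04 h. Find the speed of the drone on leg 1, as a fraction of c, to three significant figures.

Leg 1: speed unknown; τ_1 = 43.16/γ_1.
Leg 2: γ = 1/√(1 − 0.355²) = 1/√0.8740 = 1.070; τ_2 = 34.31/1.070 = 32.08 h.
Leg 3: γ = 1/√(1 − 0.514²) = 1/√0.7358 = 1.166; τ_3 = 38.28/1.166 = 32.84 h.
Total proper time: τ_1 + 32.08 + 32.84 = 90.04, so τ_1 = 90.04 − 64.91 = 25.13 h.
γ_1 = 43.16/25.13 = 1.718; β = √(1 − 1/γ²) = √0.6610.

β = 0.813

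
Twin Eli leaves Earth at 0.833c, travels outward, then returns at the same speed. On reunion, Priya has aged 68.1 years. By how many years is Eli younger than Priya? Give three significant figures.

γ = 1/√(1 − 0.833²) = 1/√0.3061 = 1.807
Eli's elapsed proper time: τ = 68.1/1.807 = 37.68 years.
Age gap = Δt − τ = 68.1 − 37.68 years.

Δt − τ = 30.4 years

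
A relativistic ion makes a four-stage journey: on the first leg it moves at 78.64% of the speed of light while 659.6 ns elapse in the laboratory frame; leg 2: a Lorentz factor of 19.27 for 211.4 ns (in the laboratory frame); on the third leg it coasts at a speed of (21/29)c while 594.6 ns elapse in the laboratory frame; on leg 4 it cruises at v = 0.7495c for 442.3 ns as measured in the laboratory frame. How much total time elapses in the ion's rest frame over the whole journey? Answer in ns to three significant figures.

τ = 1120 ns

Leg 1: β = 0.7864; γ = 1/√(1 − 0.7864²) = 1/√0.3816 = 1.619; τ_1 = 659.6/1.619 = 407.4 ns.
Leg 2: γ = 19.27; τ_2 = 211.4/19.27 = 10.97 ns.
Leg 3: γ = 1/√(1 − (21/29)²) = 29/20 = 1.450; τ_3 = 594.6/1.450 = 410.1 ns.
Leg 4: γ = 1/√(1 − 0.7495²) = 1/√0.4382 = 1.511; τ_4 = 442.3/1.511 = 292.8 ns.
Total: 407.4 + 10.97 + 410.1 + 292.8 ns.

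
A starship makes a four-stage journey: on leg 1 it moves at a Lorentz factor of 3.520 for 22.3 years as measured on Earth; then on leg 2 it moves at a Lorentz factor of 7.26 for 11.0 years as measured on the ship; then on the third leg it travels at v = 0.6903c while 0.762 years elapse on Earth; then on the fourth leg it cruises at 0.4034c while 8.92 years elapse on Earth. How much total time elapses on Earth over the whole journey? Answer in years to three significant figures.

Leg 1: 22.3 years is already measured on Earth.
Leg 2: γ = 7.26; Δt_2 = 7.260 × 11.0 = 79.86 years.
Leg 3: 0.762 years is already measured on Earth.
Leg 4: 8.92 years is already measured on Earth.
Total: 22.30 + 79.86 + 0.7620 + 8.920 years.

Δt = 112 years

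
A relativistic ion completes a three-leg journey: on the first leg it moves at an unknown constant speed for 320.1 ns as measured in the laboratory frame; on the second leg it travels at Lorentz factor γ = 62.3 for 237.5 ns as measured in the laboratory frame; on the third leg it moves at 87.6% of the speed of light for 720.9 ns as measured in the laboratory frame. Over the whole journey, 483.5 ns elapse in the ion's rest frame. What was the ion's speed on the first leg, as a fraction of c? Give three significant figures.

β = 0.911

Leg 1: speed unknown; τ_1 = 320.1/γ_1.
Leg 2: γ = 62.3; τ_2 = 237.5/62.30 = 3.812 ns.
Leg 3: β = 0.876; γ = 1/√(1 − 0.876²) = 1/√0.2326 = 2.073; τ_3 = 720.9/2.073 = 347.7 ns.
Total proper time: τ_1 + 3.812 + 347.7 = 483.5, so τ_1 = 483.5 − 351.5 = 132.0 ns.
γ_1 = 320.1/132.0 = 2.425; β = √(1 − 1/γ²) = √0.8300.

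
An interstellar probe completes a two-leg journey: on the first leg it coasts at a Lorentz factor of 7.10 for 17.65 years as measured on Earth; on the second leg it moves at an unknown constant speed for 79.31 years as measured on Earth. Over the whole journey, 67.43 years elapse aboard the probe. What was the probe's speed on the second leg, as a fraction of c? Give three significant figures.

β = 0.574

Leg 1: γ = 7.10; τ_1 = 17.65/7.100 = 2.486 years.
Leg 2: speed unknown; τ_2 = 79.31/γ_2.
Total proper time: 2.486 + τ_2 = 67.43, so τ_2 = 67.43 − 2.486 = 64.94 years.
γ_2 = 79.31/64.94 = 1.221; β = √(1 − 1/γ²) = √0.3295.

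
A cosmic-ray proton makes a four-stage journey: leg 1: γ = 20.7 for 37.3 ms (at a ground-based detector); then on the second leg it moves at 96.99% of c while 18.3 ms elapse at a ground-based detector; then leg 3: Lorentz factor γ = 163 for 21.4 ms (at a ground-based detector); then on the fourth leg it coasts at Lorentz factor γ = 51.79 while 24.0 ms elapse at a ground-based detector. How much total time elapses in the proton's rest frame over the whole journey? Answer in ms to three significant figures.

τ = 6.85 ms

Leg 1: γ = 20.7; τ_1 = 37.3/20.70 = 1.802 ms.
Leg 2: β = 0.9699; γ = 1/√(1 − 0.9699²) = 1/√0.05929 = 4.107; τ_2 = 18.3/4.107 = 4.456 ms.
Leg 3: γ = 163; τ_3 = 21.4/163.0 = 0.1313 ms.
Leg 4: γ = 51.79; τ_4 = 24.0/51.79 = 0.4634 ms.
Total: 1.802 + 4.456 + 0.1313 + 0.4634 ms.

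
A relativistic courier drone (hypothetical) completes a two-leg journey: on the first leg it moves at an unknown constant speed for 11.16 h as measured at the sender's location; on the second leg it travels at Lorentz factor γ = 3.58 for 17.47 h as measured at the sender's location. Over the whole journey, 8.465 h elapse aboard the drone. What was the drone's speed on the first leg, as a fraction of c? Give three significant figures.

Leg 1: speed unknown; τ_1 = 11.16/γ_1.
Leg 2: γ = 3.58; τ_2 = 17.47/3.580 = 4.880 h.
Total proper time: τ_1 + 4.880 = 8.465, so τ_1 = 8.465 − 4.880 = 3.585 h.
γ_1 = 11.16/3.585 = 3.113; β = √(1 − 1/γ²) = √0.8968.

β = 0.947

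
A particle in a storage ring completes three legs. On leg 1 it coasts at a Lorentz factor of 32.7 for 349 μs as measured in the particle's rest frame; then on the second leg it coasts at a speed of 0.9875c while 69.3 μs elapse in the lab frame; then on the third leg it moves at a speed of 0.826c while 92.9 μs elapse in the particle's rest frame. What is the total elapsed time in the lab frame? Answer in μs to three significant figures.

Δt = 1.16×10⁴ μs

Leg 1: γ = 32.7; Δt_1 = 32.70 × 349 = 1.141×10⁴ μs.
Leg 2: 69.3 μs is already measured in the lab frame.
Leg 3: γ = 1/√(1 − 0.826²) = 1/√0.3177 = 1.774; Δt_3 = 1.774 × 92.9 = 164.8 μs.
Total: 1.141×10⁴ + 69.30 + 164.8 μs.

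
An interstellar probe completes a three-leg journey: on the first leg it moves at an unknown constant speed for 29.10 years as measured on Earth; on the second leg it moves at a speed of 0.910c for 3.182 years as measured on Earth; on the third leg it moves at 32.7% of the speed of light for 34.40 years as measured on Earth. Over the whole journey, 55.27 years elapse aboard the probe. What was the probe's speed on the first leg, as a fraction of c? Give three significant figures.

Leg 1: speed unknown; τ_1 = 29.10/γ_1.
Leg 2: γ = 1/√(1 − 0.910²) = 1/√0.1719 = 2.412; τ_2 = 3.182/2.412 = 1.319 years.
Leg 3: β = 0.327; γ = 1/√(1 − 0.327²) = 1/√0.8931 = 1.058; τ_3 = 34.40/1.058 = 32.51 years.
Total proper time: τ_1 + 1.319 + 32.51 = 55.27, so τ_1 = 55.27 − 33.83 = 21.44 years.
γ_1 = 29.10/21.44 = 1.357; β = √(1 − 1/γ²) = √0.4571.

β = 0.676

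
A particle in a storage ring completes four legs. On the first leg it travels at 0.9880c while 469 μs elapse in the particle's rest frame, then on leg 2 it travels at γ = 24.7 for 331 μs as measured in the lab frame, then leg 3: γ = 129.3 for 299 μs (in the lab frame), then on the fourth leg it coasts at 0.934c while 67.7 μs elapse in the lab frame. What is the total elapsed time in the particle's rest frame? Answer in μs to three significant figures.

Leg 1: 469 μs is already measured in the particle's rest frame.
Leg 2: γ = 24.7; τ_2 = 331/24.70 = 13.40 μs.
Leg 3: γ = 129.3; τ_3 = 299/129.3 = 2.312 μs.
Leg 4: γ = 1/√(1 − 0.934²) = 1/√0.1276 = 2.799; τ_4 = 67.7/2.799 = 24.19 μs.
Total: 469.0 + 13.40 + 2.312 + 24.19 μs.

τ = 509 μs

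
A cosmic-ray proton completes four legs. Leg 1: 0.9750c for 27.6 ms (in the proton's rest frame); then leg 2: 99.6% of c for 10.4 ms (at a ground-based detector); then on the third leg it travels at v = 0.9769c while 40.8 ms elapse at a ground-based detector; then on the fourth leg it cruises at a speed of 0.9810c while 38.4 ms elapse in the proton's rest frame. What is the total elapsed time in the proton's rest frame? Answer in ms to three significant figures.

Leg 1: 27.6 ms is already measured in the proton's rest frame.
Leg 2: β = 0.996; γ = 1/√(1 − 0.996²) = 1/√0.007984 = 11.19; τ_2 = 10.4/11.19 = 0.9293 ms.
Leg 3: γ = 1/√(1 − 0.9769²) = 1/√0.04567 = 4.680; τ_3 = 40.8/4.680 = 8.719 ms.
Leg 4: 38.4 ms is already measured in the proton's rest frame.
Total: 27.60 + 0.9293 + 8.719 + 38.40 ms.

τ = 75.6 ms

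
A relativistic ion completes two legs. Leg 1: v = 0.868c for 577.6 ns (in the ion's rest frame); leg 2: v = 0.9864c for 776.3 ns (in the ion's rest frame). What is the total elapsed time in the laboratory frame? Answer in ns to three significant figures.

Leg 1: γ = 1/√(1 − 0.868²) = 1/√0.2466 = 2.014; Δt_1 = 2.014 × 577.6 = 1163 ns.
Leg 2: γ = 1/√(1 − 0.9864²) = 1/√0.02702 = 6.084; Δt_2 = 6.084 × 776.3 = 4723 ns.
Total: 1163 + 4723 ns.

Δt = 5890 ns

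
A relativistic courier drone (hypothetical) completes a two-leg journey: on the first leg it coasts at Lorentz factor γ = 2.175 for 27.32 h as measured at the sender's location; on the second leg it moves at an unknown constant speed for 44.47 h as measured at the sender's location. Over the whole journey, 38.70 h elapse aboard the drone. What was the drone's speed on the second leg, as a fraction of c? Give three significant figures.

Leg 1: γ = 2.175; τ_1 = 27.32/2.175 = 12.56 h.
Leg 2: speed unknown; τ_2 = 44.47/γ_2.
Total proper time: 12.56 + τ_2 = 38.70, so τ_2 = 38.70 − 12.56 = 26.14 h.
γ_2 = 44.47/26.14 = 1.701; β = √(1 − 1/γ²) = √0.6545.

β = 0.809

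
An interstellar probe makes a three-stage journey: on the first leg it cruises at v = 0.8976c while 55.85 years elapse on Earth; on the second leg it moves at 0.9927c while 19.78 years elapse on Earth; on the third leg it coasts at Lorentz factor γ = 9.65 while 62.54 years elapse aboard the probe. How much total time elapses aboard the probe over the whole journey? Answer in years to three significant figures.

τ = 89.5 years

Leg 1: γ = 1/√(1 − 0.8976²) = 1/√0.1943 = 2.269; τ_1 = 55.85/2.269 = 24.62 years.
Leg 2: γ = 1/√(1 − 0.9927²) = 1/√0.01455 = 8.291; τ_2 = 19.78/8.291 = 2.386 years.
Leg 3: 62.54 years is already measured aboard the probe.
Total: 24.62 + 2.386 + 62.54 years.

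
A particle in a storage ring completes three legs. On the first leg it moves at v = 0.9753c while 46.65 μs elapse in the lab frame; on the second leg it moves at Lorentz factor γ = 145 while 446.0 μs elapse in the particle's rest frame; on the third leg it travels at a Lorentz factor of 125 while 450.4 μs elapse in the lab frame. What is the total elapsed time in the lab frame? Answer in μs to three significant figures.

Leg 1: 46.65 μs is already measured in the lab frame.
Leg 2: γ = 145; Δt_2 = 145.0 × 446.0 = 6.467×10⁴ μs.
Leg 3: 450.4 μs is already measured in the lab frame.
Total: 46.65 + 6.467×10⁴ + 450.4 μs.

Δt = 6.52×10⁴ μs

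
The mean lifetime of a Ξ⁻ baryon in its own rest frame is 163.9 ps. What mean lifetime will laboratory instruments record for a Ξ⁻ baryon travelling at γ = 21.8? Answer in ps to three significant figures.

γ = 21.8
The rest-frame lifetime is the proper time; the lab measures the dilated interval Δt = γτ₀ = 21.80 × 163.9 ps.

Δt = 3570 ps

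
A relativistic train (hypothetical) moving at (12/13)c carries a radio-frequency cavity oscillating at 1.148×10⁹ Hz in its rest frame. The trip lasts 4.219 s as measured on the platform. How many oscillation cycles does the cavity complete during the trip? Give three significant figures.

N = 1.86×10⁹

γ = 1/√(1 − (12/13)²) = 13/5 = 2.600
The oscillator's own cycle count is N = f × τ where τ is the proper time on the train. τ = Δt/γ = 4.219/2.600 = 1.623 s = 1.623×10⁰ s.
N = 1.148×10⁹ × 1.623×10⁰ = 1.863×10⁹.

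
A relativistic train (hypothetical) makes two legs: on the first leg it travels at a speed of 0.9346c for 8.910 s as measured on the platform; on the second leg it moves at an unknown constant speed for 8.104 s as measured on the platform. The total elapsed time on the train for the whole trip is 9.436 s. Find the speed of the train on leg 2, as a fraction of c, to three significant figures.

Leg 1: γ = 1/√(1 − 0.9346²) = 1/√0.1265 = 2.811; τ_1 = 8.910/2.811 = 3.169 s.
Leg 2: speed unknown; τ_2 = 8.104/γ_2.
Total proper time: 3.169 + τ_2 = 9.436, so τ_2 = 9.436 − 3.169 = 6.267 s.
γ_2 = 8.104/6.267 = 1.293; β = √(1 − 1/γ²) = √0.4020.

β = 0.634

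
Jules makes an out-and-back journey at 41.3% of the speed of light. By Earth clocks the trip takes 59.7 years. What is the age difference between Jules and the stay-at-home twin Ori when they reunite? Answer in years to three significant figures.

β = 0.413; γ = 1/√(1 − 0.413²) = 1/√0.8294 = 1.098
Jules's elapsed proper time: τ = 59.7/1.098 = 54.37 years.
Age gap = Δt − τ = 59.7 − 54.37 years.

Δt − τ = 5.33 years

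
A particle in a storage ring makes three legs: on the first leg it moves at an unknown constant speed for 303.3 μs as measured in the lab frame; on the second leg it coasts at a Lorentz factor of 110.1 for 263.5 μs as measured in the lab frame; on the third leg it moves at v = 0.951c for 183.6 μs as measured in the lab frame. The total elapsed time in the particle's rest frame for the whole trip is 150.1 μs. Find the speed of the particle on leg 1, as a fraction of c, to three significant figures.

β = 0.954

Leg 1: speed unknown; τ_1 = 303.3/γ_1.
Leg 2: γ = 110.1; τ_2 = 263.5/110.1 = 2.393 μs.
Leg 3: γ = 1/√(1 − 0.951²) = 1/√0.09560 = 3.234; τ_3 = 183.6/3.234 = 56.77 μs.
Total proper time: τ_1 + 2.393 + 56.77 = 150.1, so τ_1 = 150.1 − 59.16 = 90.94 μs.
γ_1 = 303.3/90.94 = 3.335; β = √(1 − 1/γ²) = √0.9101.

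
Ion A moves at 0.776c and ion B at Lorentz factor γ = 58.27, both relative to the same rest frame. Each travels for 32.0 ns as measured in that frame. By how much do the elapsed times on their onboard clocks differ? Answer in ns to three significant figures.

|τ_A − τ_B| = 19.6 ns

A: γ = 1/√(1 − 0.776²) = 1/√0.3978 = 1.585; τ_A = 32.0/1.585 = 20.18 ns.
B: γ = 58.27; τ_B = 32.0/58.27 = 0.5492 ns.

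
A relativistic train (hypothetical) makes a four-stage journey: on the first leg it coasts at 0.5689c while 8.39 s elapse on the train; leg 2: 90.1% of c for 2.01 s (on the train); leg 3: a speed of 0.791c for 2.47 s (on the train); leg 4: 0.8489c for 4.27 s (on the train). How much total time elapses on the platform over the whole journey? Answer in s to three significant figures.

Leg 1: γ = 1/√(1 − 0.5689²) = 1/√0.6764 = 1.216; Δt_1 = 1.216 × 8.39 = 10.20 s.
Leg 2: β = 0.901; γ = 1/√(1 − 0.901²) = 1/√0.1882 = 2.305; Δt_2 = 2.305 × 2.01 = 4.633 s.
Leg 3: γ = 1/√(1 − 0.791²) = 1/√0.3743 = 1.634; Δt_3 = 1.634 × 2.47 = 4.037 s.
Leg 4: γ = 1/√(1 − 0.8489²) = 1/√0.2794 = 1.892; Δt_4 = 1.892 × 4.27 = 8.079 s.
Total: 10.20 + 4.633 + 4.037 + 8.079 s.

Δt = 27.0 s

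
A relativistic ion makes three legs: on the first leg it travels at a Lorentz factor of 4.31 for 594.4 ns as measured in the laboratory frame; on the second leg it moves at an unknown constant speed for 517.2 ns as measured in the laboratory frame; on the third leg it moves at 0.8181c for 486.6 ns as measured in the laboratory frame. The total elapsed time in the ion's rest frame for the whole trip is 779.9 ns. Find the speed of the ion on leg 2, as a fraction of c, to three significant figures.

Leg 1: γ = 4.31; τ_1 = 594.4/4.310 = 137.9 ns.
Leg 2: speed unknown; τ_2 = 517.2/γ_2.
Leg 3: γ = 1/√(1 − 0.8181²) = 1/√0.3307 = 1.739; τ_3 = 486.6/1.739 = 279.8 ns.
Total proper time: 137.9 + τ_2 + 279.8 = 779.9, so τ_2 = 779.9 − 417.7 = 362.2 ns.
γ_2 = 517.2/362.2 = 1.428; β = √(1 − 1/γ²) = √0.5097.

β = 0.714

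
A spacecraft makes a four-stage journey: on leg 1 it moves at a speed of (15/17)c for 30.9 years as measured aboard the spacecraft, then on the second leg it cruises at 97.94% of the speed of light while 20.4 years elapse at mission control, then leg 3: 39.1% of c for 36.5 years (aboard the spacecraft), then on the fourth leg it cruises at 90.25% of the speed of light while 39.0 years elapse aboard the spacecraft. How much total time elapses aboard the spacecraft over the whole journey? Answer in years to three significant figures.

τ = 111 years

Leg 1: 30.9 years is already measured aboard the spacecraft.
Leg 2: β = 0.9794; γ = 1/√(1 − 0.9794²) = 1/√0.04078 = 4.952; τ_2 = 20.4/4.952 = 4.119 years.
Leg 3: 36.5 years is already measured aboard the spacecraft.
Leg 4: 39.0 years is already measured aboard the spacecraft.
Total: 30.90 + 4.119 + 36.50 + 39.00 years.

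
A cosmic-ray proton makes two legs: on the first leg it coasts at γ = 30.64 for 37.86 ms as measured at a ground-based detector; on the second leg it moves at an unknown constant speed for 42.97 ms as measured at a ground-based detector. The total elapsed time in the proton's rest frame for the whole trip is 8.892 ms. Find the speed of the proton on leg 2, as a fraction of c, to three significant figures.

Leg 1: γ = 30.64; τ_1 = 37.86/30.64 = 1.236 ms.
Leg 2: speed unknown; τ_2 = 42.97/γ_2.
Total proper time: 1.236 + τ_2 = 8.892, so τ_2 = 8.892 − 1.236 = 7.656 ms.
γ_2 = 42.97/7.656 = 5.612; β = √(1 − 1/γ²) = √0.9683.

β = 0.984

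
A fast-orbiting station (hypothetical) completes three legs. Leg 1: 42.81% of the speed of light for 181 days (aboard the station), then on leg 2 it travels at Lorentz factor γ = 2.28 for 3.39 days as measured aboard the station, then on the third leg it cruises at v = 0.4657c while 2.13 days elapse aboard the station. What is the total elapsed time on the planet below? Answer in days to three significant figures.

Leg 1: β = 0.4281; γ = 1/√(1 − 0.4281²) = 1/√0.8167 = 1.107; Δt_1 = 1.107 × 181 = 200.3 days.
Leg 2: γ = 2.28; Δt_2 = 2.280 × 3.39 = 7.729 days.
Leg 3: γ = 1/√(1 − 0.4657²) = 1/√0.7831 = 1.130; Δt_3 = 1.130 × 2.13 = 2.407 days.
Total: 200.3 + 7.729 + 2.407 days.

Δt = 210 days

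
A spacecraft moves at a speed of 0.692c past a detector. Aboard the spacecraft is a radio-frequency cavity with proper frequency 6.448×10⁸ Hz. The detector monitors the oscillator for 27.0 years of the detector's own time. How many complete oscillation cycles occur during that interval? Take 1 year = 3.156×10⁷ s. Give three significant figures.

N = 3.97×10¹⁷

γ = 1/√(1 − 0.692²) = 1/√0.5211 = 1.385
During 27.0 years of lab time, the oscillator's proper time advances by τ = Δt/γ = 27.0/1.385 = 19.49 years = 6.151×10⁸ s.
N = f × τ = 6.448×10⁸ × 6.151×10⁸ = 3.966×10¹⁷.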